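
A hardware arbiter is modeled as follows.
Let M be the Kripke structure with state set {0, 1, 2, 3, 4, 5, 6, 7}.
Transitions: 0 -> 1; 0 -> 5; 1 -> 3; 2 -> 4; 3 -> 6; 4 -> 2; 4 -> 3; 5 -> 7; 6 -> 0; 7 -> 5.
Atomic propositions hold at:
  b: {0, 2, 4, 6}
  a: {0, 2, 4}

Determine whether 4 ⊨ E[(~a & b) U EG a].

Yes

Sat(~a) = {1, 3, 5, 6, 7}
Sat(~a & b) = {6}
EG a: greatest fixpoint, start Z0 = {0, 2, 4}, keep only states in Sat with some successor in Z. Z1 = {2, 4}; fixed.
Sat(EG a) = {2, 4}
E[(~a & b) U EG a]: least fixpoint, start Z0 = Sat(EG a) = {2, 4}, add states in Sat(~a & b) with some successor in Z. Already a fixed point.
Sat(E[(~a & b) U EG a]) = {2, 4}
4 ∈ Sat(E[(~a & b) U EG a]) = {2, 4}, so the formula holds at 4.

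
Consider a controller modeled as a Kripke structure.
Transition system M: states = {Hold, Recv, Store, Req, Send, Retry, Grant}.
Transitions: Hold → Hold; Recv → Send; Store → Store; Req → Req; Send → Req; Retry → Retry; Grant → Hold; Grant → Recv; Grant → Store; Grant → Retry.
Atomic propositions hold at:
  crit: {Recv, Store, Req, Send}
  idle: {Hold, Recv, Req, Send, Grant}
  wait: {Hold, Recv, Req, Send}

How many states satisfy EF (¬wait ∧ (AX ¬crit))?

2

Sat(¬wait) = {Store, Retry, Grant}
Sat(¬crit) = {Hold, Retry, Grant}
Sat(AX ¬crit) = {s : every successor in {Hold, Retry, Grant}} = {Hold, Retry}
Sat(¬wait ∧ (AX ¬crit)) = {Retry}
EF (¬wait ∧ (AX ¬crit)): least fixpoint, start Z0 = {Retry}, add states with some successor in Z. Z1 = {Retry, Grant}; fixed.
Sat(EF (¬wait ∧ (AX ¬crit))) = {Retry, Grant}
|Sat(EF (¬wait ∧ (AX ¬crit)))| = |{Retry, Grant}| = 2.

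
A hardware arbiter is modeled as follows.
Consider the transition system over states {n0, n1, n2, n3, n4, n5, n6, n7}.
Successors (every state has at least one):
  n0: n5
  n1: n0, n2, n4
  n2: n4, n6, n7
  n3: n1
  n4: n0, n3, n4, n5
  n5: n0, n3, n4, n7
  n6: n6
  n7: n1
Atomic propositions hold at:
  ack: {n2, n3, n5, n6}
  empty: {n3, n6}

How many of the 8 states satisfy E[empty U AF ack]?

5

AF ack: least fixpoint, start Z0 = {n2, n3, n5, n6}, add states with every successor in Z. Z1 = {n0, n2, n3, n5, n6}; fixed.
Sat(AF ack) = {n0, n2, n3, n5, n6}
E[empty U AF ack]: least fixpoint, start Z0 = Sat(AF ack) = {n0, n2, n3, n5, n6}, add states in Sat(empty) with some successor in Z. Already a fixed point.
Sat(E[empty U AF ack]) = {n0, n2, n3, n5, n6}
|Sat(E[empty U AF ack])| = |{n0, n2, n3, n5, n6}| = 5.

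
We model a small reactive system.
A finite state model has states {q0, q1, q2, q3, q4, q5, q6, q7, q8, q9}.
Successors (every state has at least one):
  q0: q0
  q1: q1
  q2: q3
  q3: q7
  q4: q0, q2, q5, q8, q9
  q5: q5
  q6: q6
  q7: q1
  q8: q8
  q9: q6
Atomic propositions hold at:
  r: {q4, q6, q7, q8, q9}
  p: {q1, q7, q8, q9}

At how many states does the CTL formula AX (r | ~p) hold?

8

Sat(~p) = {q0, q2, q3, q4, q5, q6}
Sat(r | ~p) = {q0, q2, q3, q4, q5, q6, q7, q8, q9}
Sat(AX (r | ~p)) = {s : every successor in {q0, q2, q3, q4, q5, q6, q7, q8, q9}} = {q0, q2, q3, q4, q5, q6, q8, q9}
|Sat(AX (r | ~p))| = |{q0, q2, q3, q4, q5, q6, q8, q9}| = 8.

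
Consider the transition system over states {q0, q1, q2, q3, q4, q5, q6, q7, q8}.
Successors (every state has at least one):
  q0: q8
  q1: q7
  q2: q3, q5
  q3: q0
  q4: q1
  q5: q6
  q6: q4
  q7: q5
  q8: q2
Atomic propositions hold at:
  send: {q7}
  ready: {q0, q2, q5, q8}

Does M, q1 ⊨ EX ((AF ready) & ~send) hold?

No

AF ready: least fixpoint, start Z0 = {q0, q2, q5, q8}, add states with every successor in Z. Z1 = {q0, q2, q3, q5, q7, q8}; Z2 = {q0, q1, q2, q3, q5, q7, q8}; Z3 = {q0, q1, q2, q3, q4, q5, q7, q8}; Z4 = {q0, q1, q2, q3, q4, q5, q6, q7, q8}; fixed.
Sat(AF ready) = {q0, q1, q2, q3, q4, q5, q6, q7, q8}
Sat(~send) = {q0, q1, q2, q3, q4, q5, q6, q8}
Sat((AF ready) & ~send) = {q0, q1, q2, q3, q4, q5, q6, q8}
Sat(EX ((AF ready) & ~send)) = {s : some successor in {q0, q1, q2, q3, q4, q5, q6, q8}} = {q0, q2, q3, q4, q5, q6, q7, q8}
q1 ∉ Sat(EX ((AF ready) & ~send)) = {q0, q2, q3, q4, q5, q6, q7, q8}, so the formula does not hold at q1.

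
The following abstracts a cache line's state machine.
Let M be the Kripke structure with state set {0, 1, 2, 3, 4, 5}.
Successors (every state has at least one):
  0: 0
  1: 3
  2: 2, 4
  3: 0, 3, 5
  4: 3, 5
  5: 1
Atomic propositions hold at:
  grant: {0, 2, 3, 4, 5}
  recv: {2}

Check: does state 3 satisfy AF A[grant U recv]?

No

A[grant U recv]: least fixpoint, start Z0 = Sat(recv) = {2}, add states in Sat(grant) with every successor in Z. Already a fixed point.
Sat(A[grant U recv]) = {2}
AF A[grant U recv]: least fixpoint, start Z0 = {2}, add states with every successor in Z. Already a fixed point.
Sat(AF A[grant U recv]) = {2}
3 ∉ Sat(AF A[grant U recv]) = {2}, so the formula does not hold at 3.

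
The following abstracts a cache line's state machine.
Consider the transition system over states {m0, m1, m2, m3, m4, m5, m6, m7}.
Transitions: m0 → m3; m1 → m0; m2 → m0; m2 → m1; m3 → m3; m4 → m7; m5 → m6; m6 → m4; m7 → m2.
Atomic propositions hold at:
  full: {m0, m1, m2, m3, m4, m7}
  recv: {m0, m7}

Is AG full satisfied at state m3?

AG full: greatest fixpoint, start Z0 = {m0, m1, m2, m3, m4, m7}, keep only states in Sat with every successor in Z. Already a fixed point.
Sat(AG full) = {m0, m1, m2, m3, m4, m7}
m3 ∈ Sat(AG full) = {m0, m1, m2, m3, m4, m7}, so the formula holds at m3.

Yes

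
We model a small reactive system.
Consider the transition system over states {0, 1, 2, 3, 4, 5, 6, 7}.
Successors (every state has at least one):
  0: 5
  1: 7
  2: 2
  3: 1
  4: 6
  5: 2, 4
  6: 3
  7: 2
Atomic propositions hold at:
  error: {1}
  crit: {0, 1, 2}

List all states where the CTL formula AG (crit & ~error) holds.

Sat(~error) = {0, 2, 3, 4, 5, 6, 7}
Sat(crit & ~error) = {0, 2}
AG (crit & ~error): greatest fixpoint, start Z0 = {0, 2}, keep only states in Sat with every successor in Z. Z1 = {2}; fixed.
Sat(AG (crit & ~error)) = {2}

{2}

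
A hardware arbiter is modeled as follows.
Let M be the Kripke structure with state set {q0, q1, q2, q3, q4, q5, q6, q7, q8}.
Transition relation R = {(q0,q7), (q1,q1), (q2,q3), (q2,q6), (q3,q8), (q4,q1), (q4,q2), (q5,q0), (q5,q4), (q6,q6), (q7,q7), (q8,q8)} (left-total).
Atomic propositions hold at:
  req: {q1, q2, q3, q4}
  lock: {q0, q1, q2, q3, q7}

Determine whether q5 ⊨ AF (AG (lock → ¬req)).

Sat(¬req) = {q0, q5, q6, q7, q8}
Sat(lock → ¬req) = {q0, q4, q5, q6, q7, q8}
AG (lock → ¬req): greatest fixpoint, start Z0 = {q0, q4, q5, q6, q7, q8}, keep only states in Sat with every successor in Z. Z1 = {q0, q5, q6, q7, q8}; Z2 = {q0, q6, q7, q8}; fixed.
Sat(AG (lock → ¬req)) = {q0, q6, q7, q8}
AF (AG (lock → ¬req)): least fixpoint, start Z0 = {q0, q6, q7, q8}, add states with every successor in Z. Z1 = {q0, q3, q6, q7, q8}; Z2 = {q0, q2, q3, q6, q7, q8}; fixed.
Sat(AF (AG (lock → ¬req))) = {q0, q2, q3, q6, q7, q8}
q5 ∉ Sat(AF (AG (lock → ¬req))) = {q0, q2, q3, q6, q7, q8}, so the formula does not hold at q5.

No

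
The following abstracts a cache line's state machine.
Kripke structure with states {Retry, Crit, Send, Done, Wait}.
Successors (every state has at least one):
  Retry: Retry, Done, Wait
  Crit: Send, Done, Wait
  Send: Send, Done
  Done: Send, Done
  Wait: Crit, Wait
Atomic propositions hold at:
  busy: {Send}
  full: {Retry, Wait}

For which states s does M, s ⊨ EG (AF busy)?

AF busy: least fixpoint, start Z0 = {Send}, add states with every successor in Z. Already a fixed point.
Sat(AF busy) = {Send}
EG (AF busy): greatest fixpoint, start Z0 = {Send}, keep only states in Sat with some successor in Z. Already a fixed point.
Sat(EG (AF busy)) = {Send}

{Send}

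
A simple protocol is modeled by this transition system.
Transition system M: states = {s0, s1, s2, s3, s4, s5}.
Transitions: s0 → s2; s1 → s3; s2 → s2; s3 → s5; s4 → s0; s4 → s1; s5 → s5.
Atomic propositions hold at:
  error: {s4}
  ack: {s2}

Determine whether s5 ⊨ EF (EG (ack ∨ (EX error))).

No

Sat(EX error) = {s : some successor in {s4}} = ∅
Sat(ack ∨ (EX error)) = {s2}
EG (ack ∨ (EX error)): greatest fixpoint, start Z0 = {s2}, keep only states in Sat with some successor in Z. Already a fixed point.
Sat(EG (ack ∨ (EX error))) = {s2}
EF (EG (ack ∨ (EX error))): least fixpoint, start Z0 = {s2}, add states with some successor in Z. Z1 = {s0, s2}; Z2 = {s0, s2, s4}; fixed.
Sat(EF (EG (ack ∨ (EX error)))) = {s0, s2, s4}
s5 ∉ Sat(EF (EG (ack ∨ (EX error)))) = {s0, s2, s4}, so the formula does not hold at s5.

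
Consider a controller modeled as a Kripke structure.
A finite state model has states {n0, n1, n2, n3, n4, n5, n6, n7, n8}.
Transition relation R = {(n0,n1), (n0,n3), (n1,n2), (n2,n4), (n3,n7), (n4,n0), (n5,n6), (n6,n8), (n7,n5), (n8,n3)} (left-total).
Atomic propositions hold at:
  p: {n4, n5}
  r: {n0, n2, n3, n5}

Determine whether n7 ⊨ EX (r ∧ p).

Sat(r ∧ p) = {n5}
Sat(EX (r ∧ p)) = {s : some successor in {n5}} = {n7}
n7 ∈ Sat(EX (r ∧ p)) = {n7}, so the formula holds at n7.

Yes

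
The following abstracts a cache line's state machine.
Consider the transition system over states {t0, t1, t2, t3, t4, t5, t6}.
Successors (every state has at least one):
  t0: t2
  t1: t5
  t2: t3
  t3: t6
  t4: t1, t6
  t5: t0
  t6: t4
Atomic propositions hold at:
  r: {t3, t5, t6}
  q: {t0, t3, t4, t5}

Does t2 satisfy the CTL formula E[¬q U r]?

Yes

Sat(¬q) = {t1, t2, t6}
E[¬q U r]: least fixpoint, start Z0 = Sat(r) = {t3, t5, t6}, add states in Sat(¬q) with some successor in Z. Z1 = {t1, t2, t3, t5, t6}; fixed.
Sat(E[¬q U r]) = {t1, t2, t3, t5, t6}
t2 ∈ Sat(E[¬q U r]) = {t1, t2, t3, t5, t6}, so the formula holds at t2.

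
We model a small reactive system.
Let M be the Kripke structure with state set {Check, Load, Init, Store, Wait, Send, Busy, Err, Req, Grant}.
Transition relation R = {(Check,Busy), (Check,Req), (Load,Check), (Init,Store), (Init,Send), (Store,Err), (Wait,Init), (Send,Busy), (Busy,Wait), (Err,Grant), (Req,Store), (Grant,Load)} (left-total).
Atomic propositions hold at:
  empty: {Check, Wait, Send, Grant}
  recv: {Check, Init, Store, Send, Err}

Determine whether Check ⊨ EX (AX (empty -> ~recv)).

Sat(~recv) = {Load, Wait, Busy, Req, Grant}
Sat(empty -> ~recv) = {Load, Init, Store, Wait, Busy, Err, Req, Grant}
Sat(AX (empty -> ~recv)) = {s : every successor in {Load, Init, Store, Wait, Busy, Err, Req, Grant}} = {Check, Store, Wait, Send, Busy, Err, Req, Grant}
Sat(EX (AX (empty -> ~recv))) = {s : some successor in {Check, Store, Wait, Send, Busy, Err, Req, Grant}} = {Check, Load, Init, Store, Send, Busy, Err, Req}
Check ∈ Sat(EX (AX (empty -> ~recv))) = {Check, Load, Init, Store, Send, Busy, Err, Req}, so the formula holds at Check.

Yes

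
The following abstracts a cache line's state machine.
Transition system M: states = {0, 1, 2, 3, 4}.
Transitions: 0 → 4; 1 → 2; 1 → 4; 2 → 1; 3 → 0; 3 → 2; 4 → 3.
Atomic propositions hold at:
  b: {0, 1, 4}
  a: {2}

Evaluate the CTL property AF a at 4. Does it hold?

AF a: least fixpoint, start Z0 = {2}, add states with every successor in Z. Already a fixed point.
Sat(AF a) = {2}
4 ∉ Sat(AF a) = {2}, so the formula does not hold at 4.

No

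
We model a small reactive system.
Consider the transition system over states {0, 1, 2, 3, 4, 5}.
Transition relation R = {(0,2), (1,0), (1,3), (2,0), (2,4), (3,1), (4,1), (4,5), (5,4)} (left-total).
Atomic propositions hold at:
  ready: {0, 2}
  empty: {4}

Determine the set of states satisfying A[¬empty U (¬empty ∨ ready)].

{0, 1, 2, 3, 5}

Sat(¬empty) = {0, 1, 2, 3, 5}
Sat(¬empty ∨ ready) = {0, 1, 2, 3, 5}
A[¬empty U (¬empty ∨ ready)]: least fixpoint, start Z0 = Sat((¬empty ∨ ready)) = {0, 1, 2, 3, 5}, add states in Sat(¬empty) with every successor in Z. Already a fixed point.
Sat(A[¬empty U (¬empty ∨ ready)]) = {0, 1, 2, 3, 5}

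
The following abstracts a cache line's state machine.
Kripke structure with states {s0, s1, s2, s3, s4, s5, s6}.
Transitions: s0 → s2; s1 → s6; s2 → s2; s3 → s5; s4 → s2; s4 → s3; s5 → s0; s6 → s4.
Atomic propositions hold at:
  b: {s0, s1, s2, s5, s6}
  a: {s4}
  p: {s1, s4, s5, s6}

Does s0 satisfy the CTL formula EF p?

No

EF p: least fixpoint, start Z0 = {s1, s4, s5, s6}, add states with some successor in Z. Z1 = {s1, s3, s4, s5, s6}; fixed.
Sat(EF p) = {s1, s3, s4, s5, s6}
s0 ∉ Sat(EF p) = {s1, s3, s4, s5, s6}, so the formula does not hold at s0.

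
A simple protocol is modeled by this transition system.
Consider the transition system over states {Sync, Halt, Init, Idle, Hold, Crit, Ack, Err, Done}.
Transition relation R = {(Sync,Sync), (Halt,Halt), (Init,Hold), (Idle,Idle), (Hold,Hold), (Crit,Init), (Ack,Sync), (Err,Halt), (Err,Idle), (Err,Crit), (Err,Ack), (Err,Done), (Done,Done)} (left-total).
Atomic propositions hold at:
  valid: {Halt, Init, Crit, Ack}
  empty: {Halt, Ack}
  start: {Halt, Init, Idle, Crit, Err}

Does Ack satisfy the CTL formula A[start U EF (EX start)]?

No

Sat(EX start) = {s : some successor in {Halt, Init, Idle, Crit, Err}} = {Halt, Idle, Crit, Err}
EF (EX start): least fixpoint, start Z0 = {Halt, Idle, Crit, Err}, add states with some successor in Z. Already a fixed point.
Sat(EF (EX start)) = {Halt, Idle, Crit, Err}
A[start U EF (EX start)]: least fixpoint, start Z0 = Sat(EF (EX start)) = {Halt, Idle, Crit, Err}, add states in Sat(start) with every successor in Z. Already a fixed point.
Sat(A[start U EF (EX start)]) = {Halt, Idle, Crit, Err}
Ack ∉ Sat(A[start U EF (EX start)]) = {Halt, Idle, Crit, Err}, so the formula does not hold at Ack.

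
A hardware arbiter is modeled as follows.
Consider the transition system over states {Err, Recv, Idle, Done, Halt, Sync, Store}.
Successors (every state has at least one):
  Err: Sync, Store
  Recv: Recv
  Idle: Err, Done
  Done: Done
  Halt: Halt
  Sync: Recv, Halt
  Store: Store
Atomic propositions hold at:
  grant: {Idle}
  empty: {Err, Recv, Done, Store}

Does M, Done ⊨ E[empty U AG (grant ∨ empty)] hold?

Sat(grant ∨ empty) = {Err, Recv, Idle, Done, Store}
AG (grant ∨ empty): greatest fixpoint, start Z0 = {Err, Recv, Idle, Done, Store}, keep only states in Sat with every successor in Z. Z1 = {Recv, Idle, Done, Store}; Z2 = {Recv, Done, Store}; fixed.
Sat(AG (grant ∨ empty)) = {Recv, Done, Store}
E[empty U AG (grant ∨ empty)]: least fixpoint, start Z0 = Sat(AG (grant ∨ empty)) = {Recv, Done, Store}, add states in Sat(empty) with some successor in Z. Z1 = {Err, Recv, Done, Store}; fixed.
Sat(E[empty U AG (grant ∨ empty)]) = {Err, Recv, Done, Store}
Done ∈ Sat(E[empty U AG (grant ∨ empty)]) = {Err, Recv, Done, Store}, so the formula holds at Done.

Yes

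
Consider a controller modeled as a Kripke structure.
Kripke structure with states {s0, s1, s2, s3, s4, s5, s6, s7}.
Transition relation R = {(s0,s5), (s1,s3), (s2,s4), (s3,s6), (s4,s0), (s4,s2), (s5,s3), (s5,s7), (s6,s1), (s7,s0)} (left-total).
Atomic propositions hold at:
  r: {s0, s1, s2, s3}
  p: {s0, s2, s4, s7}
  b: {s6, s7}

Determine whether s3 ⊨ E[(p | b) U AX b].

Sat(p | b) = {s0, s2, s4, s6, s7}
Sat(AX b) = {s : every successor in {s6, s7}} = {s3}
E[(p | b) U AX b]: least fixpoint, start Z0 = Sat(AX b) = {s3}, add states in Sat(p | b) with some successor in Z. Already a fixed point.
Sat(E[(p | b) U AX b]) = {s3}
s3 ∈ Sat(E[(p | b) U AX b]) = {s3}, so the formula holds at s3.

Yes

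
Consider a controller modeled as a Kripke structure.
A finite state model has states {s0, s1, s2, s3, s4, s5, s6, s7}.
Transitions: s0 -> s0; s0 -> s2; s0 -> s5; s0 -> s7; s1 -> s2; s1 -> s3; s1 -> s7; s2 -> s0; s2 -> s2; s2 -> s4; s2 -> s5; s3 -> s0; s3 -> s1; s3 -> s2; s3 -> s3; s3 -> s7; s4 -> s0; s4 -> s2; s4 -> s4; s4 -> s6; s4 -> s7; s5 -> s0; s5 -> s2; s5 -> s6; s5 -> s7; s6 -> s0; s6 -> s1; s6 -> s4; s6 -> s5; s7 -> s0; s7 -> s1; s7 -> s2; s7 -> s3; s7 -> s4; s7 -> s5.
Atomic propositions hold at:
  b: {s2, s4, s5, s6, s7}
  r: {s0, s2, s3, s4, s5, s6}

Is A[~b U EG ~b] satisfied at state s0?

Yes

Sat(~b) = {s0, s1, s3}
EG ~b: greatest fixpoint, start Z0 = {s0, s1, s3}, keep only states in Sat with some successor in Z. Already a fixed point.
Sat(EG ~b) = {s0, s1, s3}
A[~b U EG ~b]: least fixpoint, start Z0 = Sat(EG ~b) = {s0, s1, s3}, add states in Sat(~b) with every successor in Z. Already a fixed point.
Sat(A[~b U EG ~b]) = {s0, s1, s3}
s0 ∈ Sat(A[~b U EG ~b]) = {s0, s1, s3}, so the formula holds at s0.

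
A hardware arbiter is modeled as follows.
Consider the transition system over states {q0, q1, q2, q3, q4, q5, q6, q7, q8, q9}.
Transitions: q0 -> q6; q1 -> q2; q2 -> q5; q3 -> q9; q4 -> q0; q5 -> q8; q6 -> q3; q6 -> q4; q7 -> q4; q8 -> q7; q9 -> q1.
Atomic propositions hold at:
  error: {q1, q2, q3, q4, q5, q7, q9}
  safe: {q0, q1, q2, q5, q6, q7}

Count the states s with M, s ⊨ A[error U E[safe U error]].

E[safe U error]: least fixpoint, start Z0 = Sat(error) = {q1, q2, q3, q4, q5, q7, q9}, add states in Sat(safe) with some successor in Z. Z1 = {q1, q2, q3, q4, q5, q6, q7, q9}; Z2 = {q0, q1, q2, q3, q4, q5, q6, q7, q9}; fixed.
Sat(E[safe U error]) = {q0, q1, q2, q3, q4, q5, q6, q7, q9}
A[error U E[safe U error]]: least fixpoint, start Z0 = Sat(E[safe U error]) = {q0, q1, q2, q3, q4, q5, q6, q7, q9}, add states in Sat(error) with every successor in Z. Already a fixed point.
Sat(A[error U E[safe U error]]) = {q0, q1, q2, q3, q4, q5, q6, q7, q9}
|Sat(A[error U E[safe U error]])| = |{q0, q1, q2, q3, q4, q5, q6, q7, q9}| = 9.

9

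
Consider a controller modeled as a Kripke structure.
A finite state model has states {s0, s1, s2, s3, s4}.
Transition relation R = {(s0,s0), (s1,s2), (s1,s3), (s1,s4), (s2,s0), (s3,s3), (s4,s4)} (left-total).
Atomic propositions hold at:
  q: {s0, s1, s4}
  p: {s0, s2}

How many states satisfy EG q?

EG q: greatest fixpoint, start Z0 = {s0, s1, s4}, keep only states in Sat with some successor in Z. Already a fixed point.
Sat(EG q) = {s0, s1, s4}
|Sat(EG q)| = |{s0, s1, s4}| = 3.

3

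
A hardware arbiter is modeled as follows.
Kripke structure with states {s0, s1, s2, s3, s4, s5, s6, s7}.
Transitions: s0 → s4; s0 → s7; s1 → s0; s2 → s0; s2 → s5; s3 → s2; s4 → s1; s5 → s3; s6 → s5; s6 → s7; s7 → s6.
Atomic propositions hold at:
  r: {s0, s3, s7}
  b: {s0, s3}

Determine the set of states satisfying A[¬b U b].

{s0, s1, s2, s3, s4, s5}

Sat(¬b) = {s1, s2, s4, s5, s6, s7}
A[¬b U b]: least fixpoint, start Z0 = Sat(b) = {s0, s3}, add states in Sat(¬b) with every successor in Z. Z1 = {s0, s1, s3, s5}; Z2 = {s0, s1, s2, s3, s4, s5}; fixed.
Sat(A[¬b U b]) = {s0, s1, s2, s3, s4, s5}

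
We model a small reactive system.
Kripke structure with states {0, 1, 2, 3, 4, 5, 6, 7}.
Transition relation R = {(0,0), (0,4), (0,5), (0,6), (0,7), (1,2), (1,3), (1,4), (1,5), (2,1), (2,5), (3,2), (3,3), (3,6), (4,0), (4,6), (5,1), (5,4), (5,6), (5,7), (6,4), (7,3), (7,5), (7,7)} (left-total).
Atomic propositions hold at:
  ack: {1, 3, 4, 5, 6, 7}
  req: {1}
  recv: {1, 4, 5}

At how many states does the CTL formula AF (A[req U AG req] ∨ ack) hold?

7

AG req: greatest fixpoint, start Z0 = {1}, keep only states in Sat with every successor in Z. Z1 = ∅; fixed.
Sat(AG req) = ∅
A[req U AG req]: least fixpoint, start Z0 = Sat(AG req) = ∅, add states in Sat(req) with every successor in Z. Already a fixed point.
Sat(A[req U AG req]) = ∅
Sat(A[req U AG req] ∨ ack) = {1, 3, 4, 5, 6, 7}
AF (A[req U AG req] ∨ ack): least fixpoint, start Z0 = {1, 3, 4, 5, 6, 7}, add states with every successor in Z. Z1 = {1, 2, 3, 4, 5, 6, 7}; fixed.
Sat(AF (A[req U AG req] ∨ ack)) = {1, 2, 3, 4, 5, 6, 7}
|Sat(AF (A[req U AG req] ∨ ack))| = |{1, 2, 3, 4, 5, 6, 7}| = 7.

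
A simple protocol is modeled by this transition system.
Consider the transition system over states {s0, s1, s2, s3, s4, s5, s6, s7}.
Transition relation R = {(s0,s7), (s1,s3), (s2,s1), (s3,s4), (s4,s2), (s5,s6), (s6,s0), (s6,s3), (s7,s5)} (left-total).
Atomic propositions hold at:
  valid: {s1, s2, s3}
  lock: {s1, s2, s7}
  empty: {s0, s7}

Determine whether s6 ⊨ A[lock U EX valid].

Sat(EX valid) = {s : some successor in {s1, s2, s3}} = {s1, s2, s4, s6}
A[lock U EX valid]: least fixpoint, start Z0 = Sat(EX valid) = {s1, s2, s4, s6}, add states in Sat(lock) with every successor in Z. Already a fixed point.
Sat(A[lock U EX valid]) = {s1, s2, s4, s6}
s6 ∈ Sat(A[lock U EX valid]) = {s1, s2, s4, s6}, so the formula holds at s6.

Yes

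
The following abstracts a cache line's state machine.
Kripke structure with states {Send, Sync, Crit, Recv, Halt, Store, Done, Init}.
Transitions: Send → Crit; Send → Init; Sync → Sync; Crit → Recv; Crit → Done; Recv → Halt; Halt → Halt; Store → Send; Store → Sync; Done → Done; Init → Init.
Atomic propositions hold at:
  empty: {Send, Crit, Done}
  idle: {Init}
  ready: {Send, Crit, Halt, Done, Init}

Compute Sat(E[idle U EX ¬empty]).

Sat(¬empty) = {Sync, Recv, Halt, Store, Init}
Sat(EX ¬empty) = {s : some successor in {Sync, Recv, Halt, Store, Init}} = {Send, Sync, Crit, Recv, Halt, Store, Init}
E[idle U EX ¬empty]: least fixpoint, start Z0 = Sat(EX ¬empty) = {Send, Sync, Crit, Recv, Halt, Store, Init}, add states in Sat(idle) with some successor in Z. Already a fixed point.
Sat(E[idle U EX ¬empty]) = {Send, Sync, Crit, Recv, Halt, Store, Init}

{Send, Sync, Crit, Recv, Halt, Store, Init}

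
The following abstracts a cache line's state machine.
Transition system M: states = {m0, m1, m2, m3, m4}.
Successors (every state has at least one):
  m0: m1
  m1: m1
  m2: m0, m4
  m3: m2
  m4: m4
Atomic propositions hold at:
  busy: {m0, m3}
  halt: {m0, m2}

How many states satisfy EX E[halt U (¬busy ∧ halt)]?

1

Sat(¬busy) = {m1, m2, m4}
Sat(¬busy ∧ halt) = {m2}
E[halt U (¬busy ∧ halt)]: least fixpoint, start Z0 = Sat((¬busy ∧ halt)) = {m2}, add states in Sat(halt) with some successor in Z. Already a fixed point.
Sat(E[halt U (¬busy ∧ halt)]) = {m2}
Sat(EX E[halt U (¬busy ∧ halt)]) = {s : some successor in {m2}} = {m3}
|Sat(EX E[halt U (¬busy ∧ halt)])| = |{m3}| = 1.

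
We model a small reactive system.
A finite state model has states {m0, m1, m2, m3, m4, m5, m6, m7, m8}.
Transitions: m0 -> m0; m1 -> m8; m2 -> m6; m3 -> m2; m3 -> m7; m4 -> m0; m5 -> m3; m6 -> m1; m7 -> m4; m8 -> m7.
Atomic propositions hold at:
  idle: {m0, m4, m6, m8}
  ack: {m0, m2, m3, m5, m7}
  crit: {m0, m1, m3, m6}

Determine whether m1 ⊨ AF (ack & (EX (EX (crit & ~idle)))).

Sat(~idle) = {m1, m2, m3, m5, m7}
Sat(crit & ~idle) = {m1, m3}
Sat(EX (crit & ~idle)) = {s : some successor in {m1, m3}} = {m5, m6}
Sat(EX (EX (crit & ~idle))) = {s : some successor in {m5, m6}} = {m2}
Sat(ack & (EX (EX (crit & ~idle)))) = {m2}
AF (ack & (EX (EX (crit & ~idle)))): least fixpoint, start Z0 = {m2}, add states with every successor in Z. Already a fixed point.
Sat(AF (ack & (EX (EX (crit & ~idle))))) = {m2}
m1 ∉ Sat(AF (ack & (EX (EX (crit & ~idle))))) = {m2}, so the formula does not hold at m1.

No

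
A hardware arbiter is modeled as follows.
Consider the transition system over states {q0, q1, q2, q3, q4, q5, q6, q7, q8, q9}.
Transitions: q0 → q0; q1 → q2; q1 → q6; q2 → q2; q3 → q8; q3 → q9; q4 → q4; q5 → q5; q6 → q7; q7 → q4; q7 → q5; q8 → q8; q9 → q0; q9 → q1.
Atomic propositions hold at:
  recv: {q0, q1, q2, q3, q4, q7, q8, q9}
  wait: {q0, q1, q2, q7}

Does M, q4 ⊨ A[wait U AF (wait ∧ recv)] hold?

No

Sat(wait ∧ recv) = {q0, q1, q2, q7}
AF (wait ∧ recv): least fixpoint, start Z0 = {q0, q1, q2, q7}, add states with every successor in Z. Z1 = {q0, q1, q2, q6, q7, q9}; fixed.
Sat(AF (wait ∧ recv)) = {q0, q1, q2, q6, q7, q9}
A[wait U AF (wait ∧ recv)]: least fixpoint, start Z0 = Sat(AF (wait ∧ recv)) = {q0, q1, q2, q6, q7, q9}, add states in Sat(wait) with every successor in Z. Already a fixed point.
Sat(A[wait U AF (wait ∧ recv)]) = {q0, q1, q2, q6, q7, q9}
q4 ∉ Sat(A[wait U AF (wait ∧ recv)]) = {q0, q1, q2, q6, q7, q9}, so the formula does not hold at q4.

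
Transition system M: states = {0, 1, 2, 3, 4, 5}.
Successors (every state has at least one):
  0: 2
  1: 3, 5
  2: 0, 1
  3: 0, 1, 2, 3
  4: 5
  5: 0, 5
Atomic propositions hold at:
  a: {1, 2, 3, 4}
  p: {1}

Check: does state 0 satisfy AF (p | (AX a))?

Sat(AX a) = {s : every successor in {1, 2, 3, 4}} = {0}
Sat(p | (AX a)) = {0, 1}
AF (p | (AX a)): least fixpoint, start Z0 = {0, 1}, add states with every successor in Z. Z1 = {0, 1, 2}; fixed.
Sat(AF (p | (AX a))) = {0, 1, 2}
0 ∈ Sat(AF (p | (AX a))) = {0, 1, 2}, so the formula holds at 0.

Yes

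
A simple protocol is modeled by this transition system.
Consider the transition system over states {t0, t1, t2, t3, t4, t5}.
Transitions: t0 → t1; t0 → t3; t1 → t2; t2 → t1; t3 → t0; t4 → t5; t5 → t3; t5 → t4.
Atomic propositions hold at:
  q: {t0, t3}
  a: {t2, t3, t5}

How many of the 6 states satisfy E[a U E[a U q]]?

3

E[a U q]: least fixpoint, start Z0 = Sat(q) = {t0, t3}, add states in Sat(a) with some successor in Z. Z1 = {t0, t3, t5}; fixed.
Sat(E[a U q]) = {t0, t3, t5}
E[a U E[a U q]]: least fixpoint, start Z0 = Sat(E[a U q]) = {t0, t3, t5}, add states in Sat(a) with some successor in Z. Already a fixed point.
Sat(E[a U E[a U q]]) = {t0, t3, t5}
|Sat(E[a U E[a U q]])| = |{t0, t3, t5}| = 3.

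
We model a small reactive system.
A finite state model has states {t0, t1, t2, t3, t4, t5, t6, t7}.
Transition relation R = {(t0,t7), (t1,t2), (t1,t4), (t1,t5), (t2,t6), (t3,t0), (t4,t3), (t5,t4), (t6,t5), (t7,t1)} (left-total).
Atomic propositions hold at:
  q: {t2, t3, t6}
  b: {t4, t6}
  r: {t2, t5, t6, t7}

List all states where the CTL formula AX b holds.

Sat(AX b) = {s : every successor in {t4, t6}} = {t2, t5}

{t2, t5}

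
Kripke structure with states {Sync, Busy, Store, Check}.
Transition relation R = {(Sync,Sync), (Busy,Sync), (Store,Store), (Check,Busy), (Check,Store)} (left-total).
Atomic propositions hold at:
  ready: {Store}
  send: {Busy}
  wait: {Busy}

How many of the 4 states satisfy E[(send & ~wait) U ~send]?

Sat(~wait) = {Sync, Store, Check}
Sat(send & ~wait) = ∅
Sat(~send) = {Sync, Store, Check}
E[(send & ~wait) U ~send]: least fixpoint, start Z0 = Sat(~send) = {Sync, Store, Check}, add states in Sat(send & ~wait) with some successor in Z. Already a fixed point.
Sat(E[(send & ~wait) U ~send]) = {Sync, Store, Check}
|Sat(E[(send & ~wait) U ~send])| = |{Sync, Store, Check}| = 3.

3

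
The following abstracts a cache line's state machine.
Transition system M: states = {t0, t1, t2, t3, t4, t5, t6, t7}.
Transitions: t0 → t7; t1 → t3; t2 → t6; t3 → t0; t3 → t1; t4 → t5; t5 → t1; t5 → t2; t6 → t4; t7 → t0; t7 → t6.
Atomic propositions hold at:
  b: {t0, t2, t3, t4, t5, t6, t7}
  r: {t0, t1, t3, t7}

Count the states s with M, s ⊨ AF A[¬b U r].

4

Sat(¬b) = {t1}
A[¬b U r]: least fixpoint, start Z0 = Sat(r) = {t0, t1, t3, t7}, add states in Sat(¬b) with every successor in Z. Already a fixed point.
Sat(A[¬b U r]) = {t0, t1, t3, t7}
AF A[¬b U r]: least fixpoint, start Z0 = {t0, t1, t3, t7}, add states with every successor in Z. Already a fixed point.
Sat(AF A[¬b U r]) = {t0, t1, t3, t7}
|Sat(AF A[¬b U r])| = |{t0, t1, t3, t7}| = 4.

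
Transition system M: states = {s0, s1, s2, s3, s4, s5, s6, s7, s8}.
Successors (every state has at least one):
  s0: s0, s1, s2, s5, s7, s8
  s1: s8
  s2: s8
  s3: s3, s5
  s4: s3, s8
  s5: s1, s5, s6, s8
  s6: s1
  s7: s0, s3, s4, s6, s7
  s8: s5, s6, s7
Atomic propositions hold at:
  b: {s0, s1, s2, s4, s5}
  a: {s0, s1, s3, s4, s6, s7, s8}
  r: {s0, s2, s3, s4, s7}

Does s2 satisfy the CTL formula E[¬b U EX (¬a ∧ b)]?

Sat(¬b) = {s3, s6, s7, s8}
Sat(¬a) = {s2, s5}
Sat(¬a ∧ b) = {s2, s5}
Sat(EX (¬a ∧ b)) = {s : some successor in {s2, s5}} = {s0, s3, s5, s8}
E[¬b U EX (¬a ∧ b)]: least fixpoint, start Z0 = Sat(EX (¬a ∧ b)) = {s0, s3, s5, s8}, add states in Sat(¬b) with some successor in Z. Z1 = {s0, s3, s5, s7, s8}; fixed.
Sat(E[¬b U EX (¬a ∧ b)]) = {s0, s3, s5, s7, s8}
s2 ∉ Sat(E[¬b U EX (¬a ∧ b)]) = {s0, s3, s5, s7, s8}, so the formula does not hold at s2.

No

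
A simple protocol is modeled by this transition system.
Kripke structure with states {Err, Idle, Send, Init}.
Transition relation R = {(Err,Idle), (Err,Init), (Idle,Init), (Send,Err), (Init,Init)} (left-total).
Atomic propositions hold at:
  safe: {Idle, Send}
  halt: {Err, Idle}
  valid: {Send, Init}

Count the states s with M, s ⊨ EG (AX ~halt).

Sat(~halt) = {Send, Init}
Sat(AX ~halt) = {s : every successor in {Send, Init}} = {Idle, Init}
EG (AX ~halt): greatest fixpoint, start Z0 = {Idle, Init}, keep only states in Sat with some successor in Z. Already a fixed point.
Sat(EG (AX ~halt)) = {Idle, Init}
|Sat(EG (AX ~halt))| = |{Idle, Init}| = 2.

2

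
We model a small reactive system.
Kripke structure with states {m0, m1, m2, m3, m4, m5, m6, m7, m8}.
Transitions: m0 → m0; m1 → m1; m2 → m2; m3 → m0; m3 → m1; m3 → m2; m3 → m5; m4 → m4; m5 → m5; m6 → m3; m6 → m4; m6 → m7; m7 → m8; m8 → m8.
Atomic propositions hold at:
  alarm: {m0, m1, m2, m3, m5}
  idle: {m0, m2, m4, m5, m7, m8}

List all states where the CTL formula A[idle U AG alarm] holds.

AG alarm: greatest fixpoint, start Z0 = {m0, m1, m2, m3, m5}, keep only states in Sat with every successor in Z. Already a fixed point.
Sat(AG alarm) = {m0, m1, m2, m3, m5}
A[idle U AG alarm]: least fixpoint, start Z0 = Sat(AG alarm) = {m0, m1, m2, m3, m5}, add states in Sat(idle) with every successor in Z. Already a fixed point.
Sat(A[idle U AG alarm]) = {m0, m1, m2, m3, m5}

{m0, m1, m2, m3, m5}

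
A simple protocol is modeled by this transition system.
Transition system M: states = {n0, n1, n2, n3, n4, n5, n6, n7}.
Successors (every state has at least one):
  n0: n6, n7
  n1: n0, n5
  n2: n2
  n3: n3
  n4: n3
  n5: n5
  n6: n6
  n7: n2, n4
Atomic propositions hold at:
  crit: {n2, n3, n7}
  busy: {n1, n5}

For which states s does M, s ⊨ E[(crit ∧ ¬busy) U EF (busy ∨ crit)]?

{n0, n1, n2, n3, n4, n5, n7}

Sat(¬busy) = {n0, n2, n3, n4, n6, n7}
Sat(crit ∧ ¬busy) = {n2, n3, n7}
Sat(busy ∨ crit) = {n1, n2, n3, n5, n7}
EF (busy ∨ crit): least fixpoint, start Z0 = {n1, n2, n3, n5, n7}, add states with some successor in Z. Z1 = {n0, n1, n2, n3, n4, n5, n7}; fixed.
Sat(EF (busy ∨ crit)) = {n0, n1, n2, n3, n4, n5, n7}
E[(crit ∧ ¬busy) U EF (busy ∨ crit)]: least fixpoint, start Z0 = Sat(EF (busy ∨ crit)) = {n0, n1, n2, n3, n4, n5, n7}, add states in Sat(crit ∧ ¬busy) with some successor in Z. Already a fixed point.
Sat(E[(crit ∧ ¬busy) U EF (busy ∨ crit)]) = {n0, n1, n2, n3, n4, n5, n7}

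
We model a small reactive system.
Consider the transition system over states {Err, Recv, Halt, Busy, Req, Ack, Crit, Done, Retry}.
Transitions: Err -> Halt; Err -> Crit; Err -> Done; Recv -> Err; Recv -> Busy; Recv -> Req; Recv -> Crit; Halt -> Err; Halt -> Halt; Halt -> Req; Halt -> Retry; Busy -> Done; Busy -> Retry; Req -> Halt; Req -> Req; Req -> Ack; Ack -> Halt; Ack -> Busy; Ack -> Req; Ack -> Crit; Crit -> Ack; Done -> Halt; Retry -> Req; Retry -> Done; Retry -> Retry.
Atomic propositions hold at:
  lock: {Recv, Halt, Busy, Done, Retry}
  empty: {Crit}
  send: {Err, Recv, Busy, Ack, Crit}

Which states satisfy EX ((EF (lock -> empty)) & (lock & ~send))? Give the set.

{Err, Halt, Busy, Req, Ack, Done, Retry}

Sat(lock -> empty) = {Err, Req, Ack, Crit}
EF (lock -> empty): least fixpoint, start Z0 = {Err, Req, Ack, Crit}, add states with some successor in Z. Z1 = {Err, Recv, Halt, Req, Ack, Crit, Retry}; Z2 = {Err, Recv, Halt, Busy, Req, Ack, Crit, Done, Retry}; fixed.
Sat(EF (lock -> empty)) = {Err, Recv, Halt, Busy, Req, Ack, Crit, Done, Retry}
Sat(~send) = {Halt, Req, Done, Retry}
Sat(lock & ~send) = {Halt, Done, Retry}
Sat((EF (lock -> empty)) & (lock & ~send)) = {Halt, Done, Retry}
Sat(EX ((EF (lock -> empty)) & (lock & ~send))) = {s : some successor in {Halt, Done, Retry}} = {Err, Halt, Busy, Req, Ack, Done, Retry}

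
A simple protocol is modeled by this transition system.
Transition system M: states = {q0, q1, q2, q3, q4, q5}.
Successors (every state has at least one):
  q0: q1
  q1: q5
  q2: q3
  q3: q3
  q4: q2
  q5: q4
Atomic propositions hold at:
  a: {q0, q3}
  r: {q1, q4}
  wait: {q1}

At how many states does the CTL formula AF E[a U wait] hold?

E[a U wait]: least fixpoint, start Z0 = Sat(wait) = {q1}, add states in Sat(a) with some successor in Z. Z1 = {q0, q1}; fixed.
Sat(E[a U wait]) = {q0, q1}
AF E[a U wait]: least fixpoint, start Z0 = {q0, q1}, add states with every successor in Z. Already a fixed point.
Sat(AF E[a U wait]) = {q0, q1}
|Sat(AF E[a U wait])| = |{q0, q1}| = 2.

2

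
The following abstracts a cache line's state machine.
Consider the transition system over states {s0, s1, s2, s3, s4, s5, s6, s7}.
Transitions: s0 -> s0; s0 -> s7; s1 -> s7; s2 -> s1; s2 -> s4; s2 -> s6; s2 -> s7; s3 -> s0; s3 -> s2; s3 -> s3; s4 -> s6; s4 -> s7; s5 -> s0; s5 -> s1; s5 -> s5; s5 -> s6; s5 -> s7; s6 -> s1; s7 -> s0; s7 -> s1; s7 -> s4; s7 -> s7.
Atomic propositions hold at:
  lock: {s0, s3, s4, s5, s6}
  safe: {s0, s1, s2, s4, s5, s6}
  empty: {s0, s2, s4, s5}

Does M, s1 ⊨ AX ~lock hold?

Sat(~lock) = {s1, s2, s7}
Sat(AX ~lock) = {s : every successor in {s1, s2, s7}} = {s1, s6}
s1 ∈ Sat(AX ~lock) = {s1, s6}, so the formula holds at s1.

Yes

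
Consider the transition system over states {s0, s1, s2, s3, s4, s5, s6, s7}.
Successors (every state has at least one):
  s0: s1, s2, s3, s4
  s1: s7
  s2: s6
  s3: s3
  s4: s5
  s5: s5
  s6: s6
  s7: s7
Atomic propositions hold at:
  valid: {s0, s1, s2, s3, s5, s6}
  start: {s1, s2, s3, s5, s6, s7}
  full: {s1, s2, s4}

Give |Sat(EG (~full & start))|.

Sat(~full) = {s0, s3, s5, s6, s7}
Sat(~full & start) = {s3, s5, s6, s7}
EG (~full & start): greatest fixpoint, start Z0 = {s3, s5, s6, s7}, keep only states in Sat with some successor in Z. Already a fixed point.
Sat(EG (~full & start)) = {s3, s5, s6, s7}
|Sat(EG (~full & start))| = |{s3, s5, s6, s7}| = 4.

4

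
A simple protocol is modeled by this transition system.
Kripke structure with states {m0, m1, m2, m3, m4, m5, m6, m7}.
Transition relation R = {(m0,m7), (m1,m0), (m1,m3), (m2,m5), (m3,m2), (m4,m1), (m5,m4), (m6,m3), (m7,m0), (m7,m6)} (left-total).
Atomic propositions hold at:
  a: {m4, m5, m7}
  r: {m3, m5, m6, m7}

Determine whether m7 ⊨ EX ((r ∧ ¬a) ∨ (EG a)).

Yes

Sat(¬a) = {m0, m1, m2, m3, m6}
Sat(r ∧ ¬a) = {m3, m6}
EG a: greatest fixpoint, start Z0 = {m4, m5, m7}, keep only states in Sat with some successor in Z. Z1 = {m5}; Z2 = ∅; fixed.
Sat(EG a) = ∅
Sat((r ∧ ¬a) ∨ (EG a)) = {m3, m6}
Sat(EX ((r ∧ ¬a) ∨ (EG a))) = {s : some successor in {m3, m6}} = {m1, m6, m7}
m7 ∈ Sat(EX ((r ∧ ¬a) ∨ (EG a))) = {m1, m6, m7}, so the formula holds at m7.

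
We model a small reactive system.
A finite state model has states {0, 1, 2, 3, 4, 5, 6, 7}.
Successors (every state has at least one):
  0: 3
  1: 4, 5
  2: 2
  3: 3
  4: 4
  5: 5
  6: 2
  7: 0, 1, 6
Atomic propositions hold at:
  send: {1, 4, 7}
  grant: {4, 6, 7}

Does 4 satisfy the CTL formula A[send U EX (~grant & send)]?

Sat(~grant) = {0, 1, 2, 3, 5}
Sat(~grant & send) = {1}
Sat(EX (~grant & send)) = {s : some successor in {1}} = {7}
A[send U EX (~grant & send)]: least fixpoint, start Z0 = Sat(EX (~grant & send)) = {7}, add states in Sat(send) with every successor in Z. Already a fixed point.
Sat(A[send U EX (~grant & send)]) = {7}
4 ∉ Sat(A[send U EX (~grant & send)]) = {7}, so the formula does not hold at 4.

No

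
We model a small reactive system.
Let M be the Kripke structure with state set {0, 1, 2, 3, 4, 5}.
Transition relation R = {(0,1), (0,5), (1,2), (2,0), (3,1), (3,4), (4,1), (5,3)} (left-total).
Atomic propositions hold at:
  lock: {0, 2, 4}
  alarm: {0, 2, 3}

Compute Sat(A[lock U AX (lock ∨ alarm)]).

Sat(lock ∨ alarm) = {0, 2, 3, 4}
Sat(AX (lock ∨ alarm)) = {s : every successor in {0, 2, 3, 4}} = {1, 2, 5}
A[lock U AX (lock ∨ alarm)]: least fixpoint, start Z0 = Sat(AX (lock ∨ alarm)) = {1, 2, 5}, add states in Sat(lock) with every successor in Z. Z1 = {0, 1, 2, 4, 5}; fixed.
Sat(A[lock U AX (lock ∨ alarm)]) = {0, 1, 2, 4, 5}

{0, 1, 2, 4, 5}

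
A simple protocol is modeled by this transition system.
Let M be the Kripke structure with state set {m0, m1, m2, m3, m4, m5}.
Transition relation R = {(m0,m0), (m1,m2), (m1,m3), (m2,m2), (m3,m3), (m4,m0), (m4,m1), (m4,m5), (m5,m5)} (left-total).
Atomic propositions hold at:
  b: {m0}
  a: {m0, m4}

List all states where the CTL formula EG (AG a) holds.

AG a: greatest fixpoint, start Z0 = {m0, m4}, keep only states in Sat with every successor in Z. Z1 = {m0}; fixed.
Sat(AG a) = {m0}
EG (AG a): greatest fixpoint, start Z0 = {m0}, keep only states in Sat with some successor in Z. Already a fixed point.
Sat(EG (AG a)) = {m0}

{m0}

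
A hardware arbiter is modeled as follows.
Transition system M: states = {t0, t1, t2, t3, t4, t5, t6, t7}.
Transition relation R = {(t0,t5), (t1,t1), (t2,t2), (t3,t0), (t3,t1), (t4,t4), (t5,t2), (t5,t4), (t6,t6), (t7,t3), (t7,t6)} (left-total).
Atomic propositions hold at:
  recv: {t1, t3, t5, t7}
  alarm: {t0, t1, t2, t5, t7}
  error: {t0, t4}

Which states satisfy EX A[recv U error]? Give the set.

A[recv U error]: least fixpoint, start Z0 = Sat(error) = {t0, t4}, add states in Sat(recv) with every successor in Z. Already a fixed point.
Sat(A[recv U error]) = {t0, t4}
Sat(EX A[recv U error]) = {s : some successor in {t0, t4}} = {t3, t4, t5}

{t3, t4, t5}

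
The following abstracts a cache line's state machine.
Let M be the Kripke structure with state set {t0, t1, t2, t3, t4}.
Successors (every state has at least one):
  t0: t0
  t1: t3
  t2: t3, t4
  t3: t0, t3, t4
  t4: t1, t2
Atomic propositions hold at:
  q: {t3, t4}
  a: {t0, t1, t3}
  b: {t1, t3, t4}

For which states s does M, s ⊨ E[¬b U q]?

{t2, t3, t4}

Sat(¬b) = {t0, t2}
E[¬b U q]: least fixpoint, start Z0 = Sat(q) = {t3, t4}, add states in Sat(¬b) with some successor in Z. Z1 = {t2, t3, t4}; fixed.
Sat(E[¬b U q]) = {t2, t3, t4}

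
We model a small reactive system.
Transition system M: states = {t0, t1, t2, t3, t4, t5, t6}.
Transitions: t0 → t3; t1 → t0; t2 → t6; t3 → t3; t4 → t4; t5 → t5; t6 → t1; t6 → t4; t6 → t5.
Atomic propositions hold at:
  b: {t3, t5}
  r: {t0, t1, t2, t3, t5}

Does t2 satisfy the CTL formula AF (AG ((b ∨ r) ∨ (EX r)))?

Sat(b ∨ r) = {t0, t1, t2, t3, t5}
Sat(EX r) = {s : some successor in {t0, t1, t2, t3, t5}} = {t0, t1, t3, t5, t6}
Sat((b ∨ r) ∨ (EX r)) = {t0, t1, t2, t3, t5, t6}
AG ((b ∨ r) ∨ (EX r)): greatest fixpoint, start Z0 = {t0, t1, t2, t3, t5, t6}, keep only states in Sat with every successor in Z. Z1 = {t0, t1, t2, t3, t5}; Z2 = {t0, t1, t3, t5}; fixed.
Sat(AG ((b ∨ r) ∨ (EX r))) = {t0, t1, t3, t5}
AF (AG ((b ∨ r) ∨ (EX r))): least fixpoint, start Z0 = {t0, t1, t3, t5}, add states with every successor in Z. Already a fixed point.
Sat(AF (AG ((b ∨ r) ∨ (EX r)))) = {t0, t1, t3, t5}
t2 ∉ Sat(AF (AG ((b ∨ r) ∨ (EX r)))) = {t0, t1, t3, t5}, so the formula does not hold at t2.

No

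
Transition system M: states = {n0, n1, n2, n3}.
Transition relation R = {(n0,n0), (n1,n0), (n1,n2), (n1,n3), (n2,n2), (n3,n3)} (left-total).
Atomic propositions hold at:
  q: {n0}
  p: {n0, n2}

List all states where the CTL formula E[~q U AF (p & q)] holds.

{n0, n1}

Sat(~q) = {n1, n2, n3}
Sat(p & q) = {n0}
AF (p & q): least fixpoint, start Z0 = {n0}, add states with every successor in Z. Already a fixed point.
Sat(AF (p & q)) = {n0}
E[~q U AF (p & q)]: least fixpoint, start Z0 = Sat(AF (p & q)) = {n0}, add states in Sat(~q) with some successor in Z. Z1 = {n0, n1}; fixed.
Sat(E[~q U AF (p & q)]) = {n0, n1}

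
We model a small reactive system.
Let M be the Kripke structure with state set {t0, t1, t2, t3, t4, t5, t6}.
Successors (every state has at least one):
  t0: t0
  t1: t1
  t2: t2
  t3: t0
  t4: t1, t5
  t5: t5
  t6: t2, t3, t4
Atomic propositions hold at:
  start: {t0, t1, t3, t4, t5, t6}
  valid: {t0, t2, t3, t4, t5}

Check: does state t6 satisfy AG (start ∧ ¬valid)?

Sat(¬valid) = {t1, t6}
Sat(start ∧ ¬valid) = {t1, t6}
AG (start ∧ ¬valid): greatest fixpoint, start Z0 = {t1, t6}, keep only states in Sat with every successor in Z. Z1 = {t1}; fixed.
Sat(AG (start ∧ ¬valid)) = {t1}
t6 ∉ Sat(AG (start ∧ ¬valid)) = {t1}, so the formula does not hold at t6.

No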